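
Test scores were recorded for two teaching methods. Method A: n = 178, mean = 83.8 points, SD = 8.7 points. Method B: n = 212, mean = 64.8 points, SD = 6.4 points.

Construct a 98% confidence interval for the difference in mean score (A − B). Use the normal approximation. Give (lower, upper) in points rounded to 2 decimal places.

Per-group SEs: s₁/√n₁ = 8.7/√178 = 0.6521, s₂/√n₂ = 6.4/√212 = 0.4396.
Unpooled SE of the difference: √(0.42523441 + 0.19324816) = 0.7864.
Margin of error = z* · SE = 2.326 × 0.7864 = 1.8292.
x̄₁ − x̄₂ = 83.8 − 64.8 = 19.0000.
CI: 19.0000 ± 1.8292 = (17.17, 20.83).

(17.17, 20.83)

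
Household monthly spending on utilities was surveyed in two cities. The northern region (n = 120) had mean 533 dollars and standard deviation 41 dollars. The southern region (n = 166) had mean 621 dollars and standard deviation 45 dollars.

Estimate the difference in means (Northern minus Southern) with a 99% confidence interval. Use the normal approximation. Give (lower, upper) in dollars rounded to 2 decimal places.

Standard errors of each mean: 41/√120 = 3.7428 and 45/√166 = 3.4927.
SE(x̄₁ − x̄₂) = √(3.7428² + 3.4927²) = 5.1193 for independent samples with unequal variances.
With z* = 2.576, the margin is 2.576 × 5.1193 = 13.1873.
x̄₁ − x̄₂ = 533 − 621 = -88.0000; the interval is -88.0000 ± 13.1873 = (-101.19, -74.81).

(-101.19, -74.81)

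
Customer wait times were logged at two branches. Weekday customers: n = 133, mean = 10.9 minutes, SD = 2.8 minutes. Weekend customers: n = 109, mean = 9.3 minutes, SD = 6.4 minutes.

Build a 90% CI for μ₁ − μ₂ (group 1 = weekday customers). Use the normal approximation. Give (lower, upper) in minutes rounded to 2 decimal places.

SE₁ = s₁/√n₁ = 2.8/√133 = 0.2428; SE₂ = 6.4/√109 = 0.6130.
Independent samples, unequal variances: SE_diff = √(SE₁² + SE₂²) = √(0.05895184 + 0.375769) = 0.6593.
z* = 1.645, so margin of error = 1.645 × 0.6593 = 1.0845.
Difference in means = 10.9 − 9.3 = 1.6000.
1.6000 ± 1.0845 → (0.52, 2.68).

(0.52, 2.68)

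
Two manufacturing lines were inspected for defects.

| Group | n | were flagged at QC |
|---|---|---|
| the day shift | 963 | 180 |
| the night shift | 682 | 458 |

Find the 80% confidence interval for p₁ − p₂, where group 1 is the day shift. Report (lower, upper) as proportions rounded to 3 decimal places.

p̂₁ = 180/963 = 0.1869 and p̂₂ = 458/682 = 0.6716.
SE₁ = √(p̂₁(1−p̂₁)/n₁) = √(0.1869·0.8131/963) = 0.01256; SE₂ = √(0.6716·0.3284/682) = 0.01798.
Independent samples: SE of the difference = √(SE₁² + SE₂²) = √(0.0001577536 + 0.0003232804) = 0.02193.
z* for 80% confidence is 1.282, so the margin of error is 1.282 × 0.02193 = 0.02811.
Point estimate p̂₁ − p̂₂ = 0.1869 − 0.6716 = -0.4847.
-0.4847 ± 0.02811 → (-0.513, -0.457).

(-0.513, -0.457)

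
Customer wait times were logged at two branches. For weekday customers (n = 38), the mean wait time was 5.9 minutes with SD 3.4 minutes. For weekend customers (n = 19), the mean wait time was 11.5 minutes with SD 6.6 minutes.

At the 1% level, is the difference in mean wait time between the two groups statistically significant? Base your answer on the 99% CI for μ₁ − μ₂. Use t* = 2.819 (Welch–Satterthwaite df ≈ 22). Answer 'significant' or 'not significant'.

significant

Standard errors of each mean: 3.4/√38 = 0.5516 and 6.6/√19 = 1.5141.
SE(x̄₁ − x̄₂) = √(0.5516² + 1.5141²) = 1.6114 for independent samples with unequal variances.
With t* = 2.819, the margin is 2.819 × 1.6114 = 4.5425.
x̄₁ − x̄₂ = 5.9 − 11.5 = -5.6000; the interval is -5.6000 ± 4.5425 = (-10.1425, -1.0575).
The interval (-10.1425, -1.0575) does not contain 0, so the difference is significant.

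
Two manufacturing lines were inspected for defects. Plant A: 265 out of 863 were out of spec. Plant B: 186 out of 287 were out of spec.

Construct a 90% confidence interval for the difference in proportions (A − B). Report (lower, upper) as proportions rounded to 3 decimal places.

Sample proportions: 265/863 = 0.3071, 186/287 = 0.6481.
Each SE is √(p̂(1−p̂)/n): √(0.3071·0.6929/863) = 0.01570 and √(0.6481·0.3519/287) = 0.02819.
SE(p̂₁ − p̂₂) = √(SE₁² + SE₂²) = √(0.00024649 + 0.0007946761) = 0.03227, since the two samples are independent.
At 90% confidence z* = 1.645; margin = 1.645 × 0.03227 = 0.05308.
The difference is 0.3071 − 0.6481 = -0.3410, so the interval is -0.3410 ± 0.05308 = (-0.394, -0.288).

(-0.394, -0.288)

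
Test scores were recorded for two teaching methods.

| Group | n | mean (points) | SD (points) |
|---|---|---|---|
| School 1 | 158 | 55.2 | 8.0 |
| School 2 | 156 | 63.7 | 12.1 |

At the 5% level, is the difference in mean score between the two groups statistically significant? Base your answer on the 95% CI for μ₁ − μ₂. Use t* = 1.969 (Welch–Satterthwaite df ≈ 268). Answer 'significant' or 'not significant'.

significant

SE₁ = s₁/√n₁ = 8.0/√158 = 0.6364; SE₂ = 12.1/√156 = 0.9688.
Independent samples, unequal variances: SE_diff = √(SE₁² + SE₂²) = √(0.40500496 + 0.93857344) = 1.1591.
t* = 1.969, so margin of error = 1.969 × 1.1591 = 2.2823.
Difference in means = 55.2 − 63.7 = -8.5000.
-8.5000 ± 2.2823 → (-10.7823, -6.2177).
The interval (-10.7823, -6.2177) does not contain 0, so the difference is significant.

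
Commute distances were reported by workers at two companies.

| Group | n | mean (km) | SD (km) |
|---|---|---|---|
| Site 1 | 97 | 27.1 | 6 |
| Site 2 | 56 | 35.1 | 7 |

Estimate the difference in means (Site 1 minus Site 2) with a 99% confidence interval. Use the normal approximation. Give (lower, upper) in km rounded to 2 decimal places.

SE₁ = s₁/√n₁ = 6/√97 = 0.6092; SE₂ = 7/√56 = 0.9354.
Independent samples, unequal variances: SE_diff = √(SE₁² + SE₂²) = √(0.37112464 + 0.87497316) = 1.1163.
z* = 2.576, so margin of error = 2.576 × 1.1163 = 2.8756.
Difference in means = 27.1 − 35.1 = -8.0000.
-8.0000 ± 2.8756 → (-10.88, -5.12).

(-10.88, -5.12)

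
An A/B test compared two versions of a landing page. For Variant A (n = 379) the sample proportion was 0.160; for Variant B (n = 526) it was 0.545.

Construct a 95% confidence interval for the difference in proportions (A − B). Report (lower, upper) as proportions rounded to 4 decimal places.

(-0.4413, -0.3287)

The two standard errors are √(0.1600×0.8400/379) = 0.01883 and √(0.5450×0.4550/526) = 0.02171.
Because the samples are independent, SE_diff = √(0.01883² + 0.02171²) = 0.02874.
Using z* = 1.960 for 95%, ME = 1.960 × 0.02874 = 0.05633.
p̂₁ − p̂₂ = -0.3850; interval -0.3850 ± 0.05633 gives (-0.4413, -0.3287).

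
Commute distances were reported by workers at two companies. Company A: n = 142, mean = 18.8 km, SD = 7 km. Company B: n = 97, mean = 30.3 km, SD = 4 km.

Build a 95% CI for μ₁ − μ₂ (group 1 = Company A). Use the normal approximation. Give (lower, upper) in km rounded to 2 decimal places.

(-12.90, -10.10)

SE₁ = s₁/√n₁ = 7/√142 = 0.5874; SE₂ = 4/√97 = 0.4061.
Independent samples, unequal variances: SE_diff = √(SE₁² + SE₂²) = √(0.34503876 + 0.16491721) = 0.7141.
z* = 1.960, so margin of error = 1.960 × 0.7141 = 1.3996.
Difference in means = 18.8 − 30.3 = -11.5000.
-11.5000 ± 1.3996 → (-12.90, -10.10).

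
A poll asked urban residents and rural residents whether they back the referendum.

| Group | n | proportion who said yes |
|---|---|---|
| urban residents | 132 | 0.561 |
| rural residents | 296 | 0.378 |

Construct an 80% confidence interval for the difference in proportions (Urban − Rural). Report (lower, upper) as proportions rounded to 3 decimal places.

Each SE is √(p̂(1−p̂)/n): √(0.5610·0.4390/132) = 0.04319 and √(0.3780·0.6220/296) = 0.02818.
SE(p̂₁ − p̂₂) = √(SE₁² + SE₂²) = √(0.0018653761 + 0.0007941124) = 0.05157, since the two samples are independent.
At 80% confidence z* = 1.282; margin = 1.282 × 0.05157 = 0.06611.
The difference is 0.5610 − 0.3780 = 0.1830, so the interval is 0.1830 ± 0.06611 = (0.117, 0.249).

(0.117, 0.249)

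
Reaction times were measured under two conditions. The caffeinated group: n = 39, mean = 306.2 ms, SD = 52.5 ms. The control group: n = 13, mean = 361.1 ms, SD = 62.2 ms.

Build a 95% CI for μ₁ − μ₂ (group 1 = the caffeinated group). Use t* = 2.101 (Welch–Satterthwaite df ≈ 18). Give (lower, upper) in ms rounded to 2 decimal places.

(-95.22, -14.58)

Standard errors of each mean: 52.5/√39 = 8.4067 and 62.2/√13 = 17.2512.
SE(x̄₁ − x̄₂) = √(8.4067² + 17.2512²) = 19.1905 for independent samples with unequal variances.
With t* = 2.101, the margin is 2.101 × 19.1905 = 40.3192.
x̄₁ − x̄₂ = 306.2 − 361.1 = -54.9000; the interval is -54.9000 ± 40.3192 = (-95.22, -14.58).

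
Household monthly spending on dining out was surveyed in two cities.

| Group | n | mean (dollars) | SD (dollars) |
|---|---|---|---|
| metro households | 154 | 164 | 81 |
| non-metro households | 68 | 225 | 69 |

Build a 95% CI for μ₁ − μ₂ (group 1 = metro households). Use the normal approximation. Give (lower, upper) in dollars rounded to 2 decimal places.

Per-group SEs: s₁/√n₁ = 81/√154 = 6.5272, s₂/√n₂ = 69/√68 = 8.3675.
Unpooled SE of the difference: √(42.60433984 + 70.01505625) = 10.6122.
Margin of error = z* · SE = 1.960 × 10.6122 = 20.7999.
x̄₁ − x̄₂ = 164 − 225 = -61.0000.
CI: -61.0000 ± 20.7999 = (-81.80, -40.20).

(-81.80, -40.20)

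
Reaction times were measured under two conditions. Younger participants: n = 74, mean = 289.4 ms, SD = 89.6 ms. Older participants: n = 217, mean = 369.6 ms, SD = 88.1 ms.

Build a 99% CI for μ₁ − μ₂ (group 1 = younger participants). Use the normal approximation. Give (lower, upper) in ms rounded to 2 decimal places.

(-111.14, -49.26)

Standard errors of each mean: 89.6/√74 = 10.4158 and 88.1/√217 = 5.9806.
SE(x̄₁ − x̄₂) = √(10.4158² + 5.9806²) = 12.0107 for independent samples with unequal variances.
With z* = 2.576, the margin is 2.576 × 12.0107 = 30.9396.
x̄₁ − x̄₂ = 289.4 − 369.6 = -80.2000; the interval is -80.2000 ± 30.9396 = (-111.14, -49.26).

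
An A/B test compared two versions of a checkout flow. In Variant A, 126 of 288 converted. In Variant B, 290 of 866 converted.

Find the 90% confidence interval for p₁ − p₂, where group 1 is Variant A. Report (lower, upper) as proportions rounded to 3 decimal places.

(0.048, 0.157)

First, p̂₁ = 126/288 = 0.4375; p̂₂ = 290/866 = 0.3349.
The two standard errors are √(0.4375×0.5625/288) = 0.02923 and √(0.3349×0.6651/866) = 0.01604.
Because the samples are independent, SE_diff = √(0.02923² + 0.01604²) = 0.03334.
Using z* = 1.645 for 90%, ME = 1.645 × 0.03334 = 0.05484.
p̂₁ − p̂₂ = 0.1026; interval 0.1026 ± 0.05484 gives (0.048, 0.157).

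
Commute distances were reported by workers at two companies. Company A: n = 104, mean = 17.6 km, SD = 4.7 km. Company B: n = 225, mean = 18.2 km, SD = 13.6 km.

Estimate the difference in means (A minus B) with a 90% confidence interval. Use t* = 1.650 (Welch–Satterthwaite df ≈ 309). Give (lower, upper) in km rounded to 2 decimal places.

(-2.28, 1.08)

Per-group SEs: s₁/√n₁ = 4.7/√104 = 0.4609, s₂/√n₂ = 13.6/√225 = 0.9067.
Unpooled SE of the difference: √(0.21242881 + 0.82210489) = 1.0171.
Margin of error = t* · SE = 1.650 × 1.0171 = 1.6782.
x̄₁ − x̄₂ = 17.6 − 18.2 = -0.6000.
CI: -0.6000 ± 1.6782 = (-2.28, 1.08).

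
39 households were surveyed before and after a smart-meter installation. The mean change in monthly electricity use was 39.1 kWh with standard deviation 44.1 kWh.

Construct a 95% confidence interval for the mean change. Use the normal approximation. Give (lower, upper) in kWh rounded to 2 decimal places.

Paired design: SE = s_d/√n = 44.1/√39 = 7.0617.
z* = 1.960; margin of error = 1.960 × 7.0617 = 13.8409.
39.1 ± 13.8409 → (25.26, 52.94).

(25.26, 52.94)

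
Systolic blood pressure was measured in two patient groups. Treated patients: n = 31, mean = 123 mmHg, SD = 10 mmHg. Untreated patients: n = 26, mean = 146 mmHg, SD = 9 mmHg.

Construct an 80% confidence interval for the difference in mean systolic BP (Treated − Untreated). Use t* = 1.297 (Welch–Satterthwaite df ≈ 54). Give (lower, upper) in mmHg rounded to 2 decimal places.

(-26.27, -19.73)

Per-group SEs: s₁/√n₁ = 10/√31 = 1.7961, s₂/√n₂ = 9/√26 = 1.7650.
Unpooled SE of the difference: √(3.22597521 + 3.115225) = 2.5182.
Margin of error = t* · SE = 1.297 × 2.5182 = 3.2661.
x̄₁ − x̄₂ = 123 − 146 = -23.0000.
CI: -23.0000 ± 3.2661 = (-26.27, -19.73).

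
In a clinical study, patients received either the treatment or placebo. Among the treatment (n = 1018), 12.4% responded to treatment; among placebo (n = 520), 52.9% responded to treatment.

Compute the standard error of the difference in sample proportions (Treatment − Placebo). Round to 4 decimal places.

0.0242

Each SE is √(p̂(1−p̂)/n): √(0.1240·0.8760/1018) = 0.01033 and √(0.5290·0.4710/520) = 0.02189.
SE(p̂₁ − p̂₂) = √(SE₁² + SE₂²) = √(0.0001067089 + 0.0004791721) = 0.02420, since the two samples are independent.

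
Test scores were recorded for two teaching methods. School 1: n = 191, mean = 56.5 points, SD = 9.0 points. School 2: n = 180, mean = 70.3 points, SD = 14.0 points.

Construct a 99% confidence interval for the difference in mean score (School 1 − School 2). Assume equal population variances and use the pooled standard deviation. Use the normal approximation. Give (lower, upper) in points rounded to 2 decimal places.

s_p = √[((n₁−1)s₁² + (n₂−1)s₂²)/(n₁+n₂−2)] = √[(190·9.0² + 179·14.0²)/369] = 11.6956.
SE = 11.6956·√(1/191 + 1/180) = 1.2149.
With z* = 2.576, margin = 2.576 × 1.2149 = 3.1296.
x̄₁ − x̄₂ = 56.5 − 70.3 = -13.8000; interval -13.8000 ± 3.1296 = (-16.93, -10.67).

(-16.93, -10.67)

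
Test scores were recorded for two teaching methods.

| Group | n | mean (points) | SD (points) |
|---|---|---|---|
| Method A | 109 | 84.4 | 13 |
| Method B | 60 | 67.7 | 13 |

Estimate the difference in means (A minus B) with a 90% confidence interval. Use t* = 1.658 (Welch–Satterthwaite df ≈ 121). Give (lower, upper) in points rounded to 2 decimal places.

(13.24, 20.16)

Per-group SEs: s₁/√n₁ = 13/√109 = 1.2452, s₂/√n₂ = 13/√60 = 1.6783.
Unpooled SE of the difference: √(1.55052304 + 2.81669089) = 2.0898.
Margin of error = t* · SE = 1.658 × 2.0898 = 3.4649.
x̄₁ − x̄₂ = 84.4 − 67.7 = 16.7000.
CI: 16.7000 ± 3.4649 = (13.24, 20.16).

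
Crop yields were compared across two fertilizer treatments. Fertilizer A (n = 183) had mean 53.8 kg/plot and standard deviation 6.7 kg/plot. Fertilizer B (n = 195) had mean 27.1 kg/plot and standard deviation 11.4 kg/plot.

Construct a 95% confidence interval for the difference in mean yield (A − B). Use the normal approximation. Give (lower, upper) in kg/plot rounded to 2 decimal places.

SE₁ = s₁/√n₁ = 6.7/√183 = 0.4953; SE₂ = 11.4/√195 = 0.8164.
Independent samples, unequal variances: SE_diff = √(SE₁² + SE₂²) = √(0.24532209 + 0.66650896) = 0.9549.
z* = 1.960, so margin of error = 1.960 × 0.9549 = 1.8716.
Difference in means = 53.8 − 27.1 = 26.7000.
26.7000 ± 1.8716 → (24.83, 28.57).

(24.83, 28.57)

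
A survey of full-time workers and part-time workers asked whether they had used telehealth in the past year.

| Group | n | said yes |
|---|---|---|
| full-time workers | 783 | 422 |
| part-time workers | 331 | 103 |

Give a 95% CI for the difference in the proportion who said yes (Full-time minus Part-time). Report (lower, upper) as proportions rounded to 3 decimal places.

(0.167, 0.289)

First, p̂₁ = 422/783 = 0.5390; p̂₂ = 103/331 = 0.3112.
The two standard errors are √(0.5390×0.4610/783) = 0.01781 and √(0.3112×0.6888/331) = 0.02545.
Because the samples are independent, SE_diff = √(0.01781² + 0.02545²) = 0.03106.
Using z* = 1.960 for 95%, ME = 1.960 × 0.03106 = 0.06088.
p̂₁ − p̂₂ = 0.2278; interval 0.2278 ± 0.06088 gives (0.167, 0.289).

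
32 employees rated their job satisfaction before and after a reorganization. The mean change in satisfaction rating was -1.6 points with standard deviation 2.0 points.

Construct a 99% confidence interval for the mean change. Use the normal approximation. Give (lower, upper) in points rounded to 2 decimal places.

Paired design: SE = s_d/√n = 2.0/√32 = 0.3536.
z* = 2.576; margin of error = 2.576 × 0.3536 = 0.9109.
-1.6 ± 0.9109 → (-2.51, -0.69).

(-2.51, -0.69)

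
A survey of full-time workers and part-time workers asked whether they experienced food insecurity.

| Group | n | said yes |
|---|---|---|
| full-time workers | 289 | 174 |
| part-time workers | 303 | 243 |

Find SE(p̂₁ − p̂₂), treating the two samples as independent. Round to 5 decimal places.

Sample proportions: 174/289 = 0.6021, 243/303 = 0.8020.
Each SE is √(p̂(1−p̂)/n): √(0.6021·0.3979/289) = 0.02879 and √(0.8020·0.1980/303) = 0.02289.
SE(p̂₁ − p̂₂) = √(SE₁² + SE₂²) = √(0.0008288641 + 0.0005239521) = 0.03678, since the two samples are independent.

0.03678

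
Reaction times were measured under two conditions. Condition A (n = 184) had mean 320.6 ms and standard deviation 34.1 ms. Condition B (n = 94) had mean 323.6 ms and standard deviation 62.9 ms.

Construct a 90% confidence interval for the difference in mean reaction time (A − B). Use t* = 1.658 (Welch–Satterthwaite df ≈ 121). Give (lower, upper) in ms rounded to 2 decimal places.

(-14.54, 8.54)

SE₁ = s₁/√n₁ = 34.1/√184 = 2.5139; SE₂ = 62.9/√94 = 6.4876.
Independent samples, unequal variances: SE_diff = √(SE₁² + SE₂²) = √(6.31969321 + 42.08895376) = 6.9576.
t* = 1.658, so margin of error = 1.658 × 6.9576 = 11.5357.
Difference in means = 320.6 − 323.6 = -3.0000.
-3.0000 ± 11.5357 → (-14.54, 8.54).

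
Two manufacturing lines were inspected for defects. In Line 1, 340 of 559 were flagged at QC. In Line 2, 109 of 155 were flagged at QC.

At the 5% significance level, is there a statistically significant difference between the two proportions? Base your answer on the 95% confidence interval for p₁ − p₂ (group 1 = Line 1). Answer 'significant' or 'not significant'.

significant

p̂₁ = 340/559 = 0.6082 and p̂₂ = 109/155 = 0.7032.
SE₁ = √(p̂₁(1−p̂₁)/n₁) = √(0.6082·0.3918/559) = 0.02065; SE₂ = √(0.7032·0.2968/155) = 0.03669.
Independent samples: SE of the difference = √(SE₁² + SE₂²) = √(0.0004264225 + 0.0013461561) = 0.04210.
z* for 95% confidence is 1.960, so the margin of error is 1.960 × 0.04210 = 0.08252.
Point estimate p̂₁ − p̂₂ = 0.6082 − 0.7032 = -0.0950.
-0.0950 ± 0.08252 → (-0.17752, -0.01248).
The interval (-0.17752, -0.01248) does not contain 0, so the difference is significant.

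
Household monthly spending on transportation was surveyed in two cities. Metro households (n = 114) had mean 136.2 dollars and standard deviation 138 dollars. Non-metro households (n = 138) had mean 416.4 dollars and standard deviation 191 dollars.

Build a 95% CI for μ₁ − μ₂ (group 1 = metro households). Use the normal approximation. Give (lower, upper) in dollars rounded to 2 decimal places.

(-320.91, -239.49)

Per-group SEs: s₁/√n₁ = 138/√114 = 12.9249, s₂/√n₂ = 191/√138 = 16.2590.
Unpooled SE of the difference: √(167.05304001 + 264.355081) = 20.7704.
Margin of error = z* · SE = 1.960 × 20.7704 = 40.7100.
x̄₁ − x̄₂ = 136.2 − 416.4 = -280.2000.
CI: -280.2000 ± 40.7100 = (-320.91, -239.49).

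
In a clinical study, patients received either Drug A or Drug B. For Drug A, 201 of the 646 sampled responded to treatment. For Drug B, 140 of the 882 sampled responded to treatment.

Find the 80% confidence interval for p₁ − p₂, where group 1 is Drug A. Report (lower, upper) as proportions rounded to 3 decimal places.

(0.124, 0.181)

p̂₁ = 201/646 = 0.3111 and p̂₂ = 140/882 = 0.1587.
SE₁ = √(p̂₁(1−p̂₁)/n₁) = √(0.3111·0.6889/646) = 0.01821; SE₂ = √(0.1587·0.8413/882) = 0.01230.
Independent samples: SE of the difference = √(SE₁² + SE₂²) = √(0.0003316041 + 0.00015129) = 0.02197.
z* for 80% confidence is 1.282, so the margin of error is 1.282 × 0.02197 = 0.02817.
Point estimate p̂₁ − p̂₂ = 0.3111 − 0.1587 = 0.1524.
0.1524 ± 0.02817 → (0.124, 0.181).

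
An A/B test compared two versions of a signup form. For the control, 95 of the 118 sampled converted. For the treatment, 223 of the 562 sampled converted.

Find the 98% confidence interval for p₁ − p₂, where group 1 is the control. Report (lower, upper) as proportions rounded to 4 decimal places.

(0.3108, 0.5058)

p̂₁ = 95/118 = 0.8051 and p̂₂ = 223/562 = 0.3968.
SE₁ = √(p̂₁(1−p̂₁)/n₁) = √(0.8051·0.1949/118) = 0.03647; SE₂ = √(0.3968·0.6032/562) = 0.02064.
Independent samples: SE of the difference = √(SE₁² + SE₂²) = √(0.0013300609 + 0.0004260096) = 0.04191.
z* for 98% confidence is 2.326, so the margin of error is 2.326 × 0.04191 = 0.09748.
Point estimate p̂₁ − p̂₂ = 0.8051 − 0.3968 = 0.4083.
0.4083 ± 0.09748 → (0.3108, 0.5058).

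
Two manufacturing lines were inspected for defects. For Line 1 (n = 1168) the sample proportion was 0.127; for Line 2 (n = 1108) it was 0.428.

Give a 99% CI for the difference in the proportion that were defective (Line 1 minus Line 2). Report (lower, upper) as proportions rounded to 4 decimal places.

(-0.3468, -0.2552)

The two standard errors are √(0.1270×0.8730/1168) = 0.00974 and √(0.4280×0.5720/1108) = 0.01486.
Because the samples are independent, SE_diff = √(0.00974² + 0.01486²) = 0.01777.
Using z* = 2.576 for 99%, ME = 2.576 × 0.01777 = 0.04578.
p̂₁ − p̂₂ = -0.3010; interval -0.3010 ± 0.04578 gives (-0.3468, -0.2552).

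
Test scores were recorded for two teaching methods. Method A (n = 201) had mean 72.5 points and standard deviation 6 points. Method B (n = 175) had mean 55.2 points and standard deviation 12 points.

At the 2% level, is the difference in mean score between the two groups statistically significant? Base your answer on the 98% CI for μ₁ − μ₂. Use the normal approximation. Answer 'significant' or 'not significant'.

significant

Per-group SEs: s₁/√n₁ = 6/√201 = 0.4232, s₂/√n₂ = 12/√175 = 0.9071.
Unpooled SE of the difference: √(0.17909824 + 0.82283041) = 1.0010.
Margin of error = z* · SE = 2.326 × 1.0010 = 2.3283.
x̄₁ − x̄₂ = 72.5 − 55.2 = 17.3000.
CI: 17.3000 ± 2.3283 = (14.9717, 19.6283).
The interval (14.9717, 19.6283) does not contain 0, so the difference is significant.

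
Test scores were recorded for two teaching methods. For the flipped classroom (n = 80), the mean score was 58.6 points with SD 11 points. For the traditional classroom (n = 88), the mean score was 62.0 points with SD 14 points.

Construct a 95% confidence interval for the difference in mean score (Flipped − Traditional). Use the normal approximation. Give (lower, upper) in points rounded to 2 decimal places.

Standard errors of each mean: 11/√80 = 1.2298 and 14/√88 = 1.4924.
SE(x̄₁ − x̄₂) = √(1.2298² + 1.4924²) = 1.9338 for independent samples with unequal variances.
With z* = 1.960, the margin is 1.960 × 1.9338 = 3.7902.
x̄₁ − x̄₂ = 58.6 − 62.0 = -3.4000; the interval is -3.4000 ± 3.7902 = (-7.19, 0.39).

(-7.19, 0.39)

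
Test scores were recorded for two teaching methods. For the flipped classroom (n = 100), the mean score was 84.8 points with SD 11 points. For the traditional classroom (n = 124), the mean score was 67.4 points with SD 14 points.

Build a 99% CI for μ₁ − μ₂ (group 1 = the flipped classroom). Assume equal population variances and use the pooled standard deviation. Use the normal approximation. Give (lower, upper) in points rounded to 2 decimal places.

(12.99, 21.81)

s_p = √[((n₁−1)s₁² + (n₂−1)s₂²)/(n₁+n₂−2)] = √[(99·11² + 123·14²)/222] = 12.7497.
SE = 12.7497·√(1/100 + 1/124) = 1.7136.
With z* = 2.576, margin = 2.576 × 1.7136 = 4.4142.
x̄₁ − x̄₂ = 84.8 − 67.4 = 17.4000; interval 17.4000 ± 4.4142 = (12.99, 21.81).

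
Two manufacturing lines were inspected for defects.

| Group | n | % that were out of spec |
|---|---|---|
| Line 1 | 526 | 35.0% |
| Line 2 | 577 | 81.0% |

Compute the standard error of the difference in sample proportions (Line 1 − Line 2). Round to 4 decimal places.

0.0264

SE₁ = √(p̂₁(1−p̂₁)/n₁) = √(0.3500·0.6500/526) = 0.02080; SE₂ = √(0.8100·0.1900/577) = 0.01633.
Independent samples: SE of the difference = √(SE₁² + SE₂²) = √(0.00043264 + 0.0002666689) = 0.02644.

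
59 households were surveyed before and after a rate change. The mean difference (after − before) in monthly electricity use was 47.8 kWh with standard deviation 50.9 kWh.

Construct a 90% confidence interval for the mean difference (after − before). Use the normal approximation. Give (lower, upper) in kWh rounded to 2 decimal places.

(36.90, 58.70)

Paired design: SE = s_d/√n = 50.9/√59 = 6.6266.
z* = 1.645; margin of error = 1.645 × 6.6266 = 10.9008.
47.8 ± 10.9008 → (36.90, 58.70).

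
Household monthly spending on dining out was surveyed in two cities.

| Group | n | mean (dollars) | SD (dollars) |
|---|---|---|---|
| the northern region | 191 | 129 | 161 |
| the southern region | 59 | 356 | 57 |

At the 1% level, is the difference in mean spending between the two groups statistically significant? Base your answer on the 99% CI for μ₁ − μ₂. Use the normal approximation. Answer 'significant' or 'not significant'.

Standard errors of each mean: 161/√191 = 11.6496 and 57/√59 = 7.4208.
SE(x̄₁ − x̄₂) = √(11.6496² + 7.4208²) = 13.8124 for independent samples with unequal variances.
With z* = 2.576, the margin is 2.576 × 13.8124 = 35.5807.
x̄₁ − x̄₂ = 129 − 356 = -227.0000; the interval is -227.0000 ± 35.5807 = (-262.5807, -191.4193).
The interval (-262.5807, -191.4193) does not contain 0, so the difference is significant.

significant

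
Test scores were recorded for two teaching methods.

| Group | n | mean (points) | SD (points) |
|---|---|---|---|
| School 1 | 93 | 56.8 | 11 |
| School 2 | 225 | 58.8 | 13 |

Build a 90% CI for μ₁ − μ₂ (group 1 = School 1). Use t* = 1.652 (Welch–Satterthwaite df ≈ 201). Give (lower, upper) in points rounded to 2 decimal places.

(-4.37, 0.37)

Per-group SEs: s₁/√n₁ = 11/√93 = 1.1406, s₂/√n₂ = 13/√225 = 0.8667.
Unpooled SE of the difference: √(1.30096836 + 0.75116889) = 1.4325.
Margin of error = t* · SE = 1.652 × 1.4325 = 2.3665.
x̄₁ − x̄₂ = 56.8 − 58.8 = -2.0000.
CI: -2.0000 ± 2.3665 = (-4.37, 0.37).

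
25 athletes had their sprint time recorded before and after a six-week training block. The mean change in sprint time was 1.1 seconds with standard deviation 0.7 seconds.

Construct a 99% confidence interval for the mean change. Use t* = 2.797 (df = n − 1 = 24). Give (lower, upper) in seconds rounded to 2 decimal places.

Paired design: SE = s_d/√n = 0.7/√25 = 0.1400.
t* = 2.797; margin of error = 2.797 × 0.1400 = 0.3916.
1.1 ± 0.3916 → (0.71, 1.49).

(0.71, 1.49)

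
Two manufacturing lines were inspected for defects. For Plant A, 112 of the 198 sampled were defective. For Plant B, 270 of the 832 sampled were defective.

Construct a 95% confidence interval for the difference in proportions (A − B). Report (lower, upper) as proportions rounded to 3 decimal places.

Sample proportions: 112/198 = 0.5657, 270/832 = 0.3245.
Each SE is √(p̂(1−p̂)/n): √(0.5657·0.4343/198) = 0.03523 and √(0.3245·0.6755/832) = 0.01623.
SE(p̂₁ − p̂₂) = √(SE₁² + SE₂²) = √(0.0012411529 + 0.0002634129) = 0.03879, since the two samples are independent.
At 95% confidence z* = 1.960; margin = 1.960 × 0.03879 = 0.07603.
The difference is 0.5657 − 0.3245 = 0.2412, so the interval is 0.2412 ± 0.07603 = (0.165, 0.317).

(0.165, 0.317)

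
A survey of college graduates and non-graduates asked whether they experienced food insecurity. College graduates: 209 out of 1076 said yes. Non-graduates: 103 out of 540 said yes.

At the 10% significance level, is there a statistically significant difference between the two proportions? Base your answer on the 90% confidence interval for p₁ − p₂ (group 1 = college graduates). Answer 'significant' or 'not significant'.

not significant

Sample proportions: 209/1076 = 0.1942, 103/540 = 0.1907.
Each SE is √(p̂(1−p̂)/n): √(0.1942·0.8058/1076) = 0.01206 and √(0.1907·0.8093/540) = 0.01691.
SE(p̂₁ − p̂₂) = √(SE₁² + SE₂²) = √(0.0001454436 + 0.0002859481) = 0.02077, since the two samples are independent.
At 90% confidence z* = 1.645; margin = 1.645 × 0.02077 = 0.03417.
The difference is 0.1942 − 0.1907 = 0.0035, so the interval is 0.0035 ± 0.03417 = (-0.03067, 0.03767).
The interval (-0.03067, 0.03767) contains 0, so the difference is not significant.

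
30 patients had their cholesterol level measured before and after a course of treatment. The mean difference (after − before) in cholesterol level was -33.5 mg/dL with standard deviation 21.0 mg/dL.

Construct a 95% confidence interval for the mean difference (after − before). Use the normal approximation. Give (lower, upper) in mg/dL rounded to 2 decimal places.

(-41.01, -25.99)

This is a matched-pairs design, so SE = s_d/√n = 21.0/√30 = 3.8341.
Margin = 1.960 × 3.8341 = 7.5148; the interval is -33.5 ± 7.5148 = (-41.01, -25.99).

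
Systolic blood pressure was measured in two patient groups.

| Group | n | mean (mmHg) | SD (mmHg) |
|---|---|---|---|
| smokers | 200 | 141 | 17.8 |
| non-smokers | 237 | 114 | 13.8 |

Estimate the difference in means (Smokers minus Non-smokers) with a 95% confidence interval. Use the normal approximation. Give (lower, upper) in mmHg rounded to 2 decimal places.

Per-group SEs: s₁/√n₁ = 17.8/√200 = 1.2587, s₂/√n₂ = 13.8/√237 = 0.8964.
Unpooled SE of the difference: √(1.58432569 + 0.80353296) = 1.5453.
Margin of error = z* · SE = 1.960 × 1.5453 = 3.0288.
x̄₁ − x̄₂ = 141 − 114 = 27.0000.
CI: 27.0000 ± 3.0288 = (23.97, 30.03).

(23.97, 30.03)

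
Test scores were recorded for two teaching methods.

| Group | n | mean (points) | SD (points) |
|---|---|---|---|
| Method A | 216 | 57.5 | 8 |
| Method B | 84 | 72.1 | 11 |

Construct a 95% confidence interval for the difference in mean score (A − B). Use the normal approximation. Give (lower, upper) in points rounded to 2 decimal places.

(-17.18, -12.02)

Standard errors of each mean: 8/√216 = 0.5443 and 11/√84 = 1.2002.
SE(x̄₁ − x̄₂) = √(0.5443² + 1.2002²) = 1.3179 for independent samples with unequal variances.
With z* = 1.960, the margin is 1.960 × 1.3179 = 2.5831.
x̄₁ − x̄₂ = 57.5 − 72.1 = -14.6000; the interval is -14.6000 ± 2.5831 = (-17.18, -12.02).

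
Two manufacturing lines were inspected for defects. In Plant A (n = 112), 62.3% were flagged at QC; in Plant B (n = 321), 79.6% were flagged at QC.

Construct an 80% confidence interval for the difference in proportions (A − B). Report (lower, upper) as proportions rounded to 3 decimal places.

(-0.238, -0.108)

The two standard errors are √(0.6230×0.3770/112) = 0.04579 and √(0.7960×0.2040/321) = 0.02249.
Because the samples are independent, SE_diff = √(0.04579² + 0.02249²) = 0.05101.
Using z* = 1.282 for 80%, ME = 1.282 × 0.05101 = 0.06539.
p̂₁ − p̂₂ = -0.1730; interval -0.1730 ± 0.06539 gives (-0.238, -0.108).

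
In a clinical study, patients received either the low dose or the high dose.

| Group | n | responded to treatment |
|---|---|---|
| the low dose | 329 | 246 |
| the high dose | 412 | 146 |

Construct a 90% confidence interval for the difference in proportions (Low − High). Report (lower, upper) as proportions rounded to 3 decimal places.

(0.338, 0.449)

p̂₁ = 246/329 = 0.7477 and p̂₂ = 146/412 = 0.3544.
SE₁ = √(p̂₁(1−p̂₁)/n₁) = √(0.7477·0.2523/329) = 0.02395; SE₂ = √(0.3544·0.6456/412) = 0.02357.
Independent samples: SE of the difference = √(SE₁² + SE₂²) = √(0.0005736025 + 0.0005555449) = 0.03360.
z* for 90% confidence is 1.645, so the margin of error is 1.645 × 0.03360 = 0.05527.
Point estimate p̂₁ − p̂₂ = 0.7477 − 0.3544 = 0.3933.
0.3933 ± 0.05527 → (0.338, 0.449).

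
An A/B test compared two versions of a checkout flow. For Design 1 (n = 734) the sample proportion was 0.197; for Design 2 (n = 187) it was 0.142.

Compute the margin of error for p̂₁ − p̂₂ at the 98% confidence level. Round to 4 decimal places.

0.0685

The two standard errors are √(0.1970×0.8030/734) = 0.01468 and √(0.1420×0.8580/187) = 0.02553.
Because the samples are independent, SE_diff = √(0.01468² + 0.02553²) = 0.02945.
Using z* = 2.326 for 98%, ME = 2.326 × 0.02945 = 0.06850.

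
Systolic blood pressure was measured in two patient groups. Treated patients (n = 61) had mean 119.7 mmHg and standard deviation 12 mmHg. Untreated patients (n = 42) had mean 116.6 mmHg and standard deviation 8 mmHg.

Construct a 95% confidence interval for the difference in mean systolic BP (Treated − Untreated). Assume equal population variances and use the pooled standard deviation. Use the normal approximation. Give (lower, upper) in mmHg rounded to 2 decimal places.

(-1.05, 7.25)

s_p = √[((n₁−1)s₁² + (n₂−1)s₂²)/(n₁+n₂−2)] = √[(60·12² + 41·8²)/101] = 10.5605.
SE = 10.5605·√(1/61 + 1/42) = 2.1175.
With z* = 1.960, margin = 1.960 × 2.1175 = 4.1503.
x̄₁ − x̄₂ = 119.7 − 116.6 = 3.1000; interval 3.1000 ± 4.1503 = (-1.05, 7.25).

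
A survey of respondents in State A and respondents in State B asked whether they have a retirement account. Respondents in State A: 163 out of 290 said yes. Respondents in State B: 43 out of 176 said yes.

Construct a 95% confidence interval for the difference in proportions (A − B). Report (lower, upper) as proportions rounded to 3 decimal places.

(0.232, 0.403)

First, p̂₁ = 163/290 = 0.5621; p̂₂ = 43/176 = 0.2443.
The two standard errors are √(0.5621×0.4379/290) = 0.02913 and √(0.2443×0.7557/176) = 0.03239.
Because the samples are independent, SE_diff = √(0.02913² + 0.03239²) = 0.04356.
Using z* = 1.960 for 95%, ME = 1.960 × 0.04356 = 0.08538.
p̂₁ − p̂₂ = 0.3178; interval 0.3178 ± 0.08538 gives (0.232, 0.403).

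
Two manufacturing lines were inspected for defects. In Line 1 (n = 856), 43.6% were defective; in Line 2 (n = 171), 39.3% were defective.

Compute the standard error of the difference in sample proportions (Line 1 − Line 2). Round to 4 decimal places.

SE₁ = √(p̂₁(1−p̂₁)/n₁) = √(0.4360·0.5640/856) = 0.01695; SE₂ = √(0.3930·0.6070/171) = 0.03735.
Independent samples: SE of the difference = √(SE₁² + SE₂²) = √(0.0002873025 + 0.0013950225) = 0.04102.

0.0410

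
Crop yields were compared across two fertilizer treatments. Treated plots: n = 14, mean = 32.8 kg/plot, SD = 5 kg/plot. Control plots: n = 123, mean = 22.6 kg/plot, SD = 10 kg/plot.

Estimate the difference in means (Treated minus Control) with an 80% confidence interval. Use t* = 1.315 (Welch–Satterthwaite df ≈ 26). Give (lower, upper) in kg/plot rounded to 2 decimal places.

Per-group SEs: s₁/√n₁ = 5/√14 = 1.3363, s₂/√n₂ = 10/√123 = 0.9017.
Unpooled SE of the difference: √(1.78569769 + 0.81306289) = 1.6121.
Margin of error = t* · SE = 1.315 × 1.6121 = 2.1199.
x̄₁ − x̄₂ = 32.8 − 22.6 = 10.2000.
CI: 10.2000 ± 2.1199 = (8.08, 12.32).

(8.08, 12.32)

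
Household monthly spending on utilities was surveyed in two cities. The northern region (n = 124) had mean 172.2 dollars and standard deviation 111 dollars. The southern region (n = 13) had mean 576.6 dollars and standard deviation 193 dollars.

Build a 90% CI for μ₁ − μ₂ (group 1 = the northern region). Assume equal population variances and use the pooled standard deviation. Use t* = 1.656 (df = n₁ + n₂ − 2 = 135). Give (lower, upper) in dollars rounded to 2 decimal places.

s_p = √[((n₁−1)s₁² + (n₂−1)s₂²)/(n₁+n₂−2)] = √[(123·111² + 12·193²)/135] = 120.5687.
SE = 120.5687·√(1/124 + 1/13) = 35.1489.
With t* = 1.656, margin = 1.656 × 35.1489 = 58.2066.
x̄₁ − x̄₂ = 172.2 − 576.6 = -404.4000; interval -404.4000 ± 58.2066 = (-462.61, -346.19).

(-462.61, -346.19)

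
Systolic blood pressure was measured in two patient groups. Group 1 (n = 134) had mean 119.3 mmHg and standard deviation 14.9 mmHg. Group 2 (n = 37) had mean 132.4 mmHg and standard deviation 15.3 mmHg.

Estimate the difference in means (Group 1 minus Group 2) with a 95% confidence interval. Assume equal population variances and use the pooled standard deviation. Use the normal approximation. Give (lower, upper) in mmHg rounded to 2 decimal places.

(-18.55, -7.65)

Pooled variance s_p² = [133·14.9² + 36·15.3²] / (134+37−2) = 224.5833, so s_p = 14.9861.
SE_diff = s_p·√(1/n₁ + 1/n₂) = 14.9861·√(1/134 + 1/37) = 2.7831.
z* = 1.960; margin = 1.960 × 2.7831 = 5.4549.
Difference = 119.3 − 132.4 = -13.1000.
-13.1000 ± 5.4549 → (-18.55, -7.65).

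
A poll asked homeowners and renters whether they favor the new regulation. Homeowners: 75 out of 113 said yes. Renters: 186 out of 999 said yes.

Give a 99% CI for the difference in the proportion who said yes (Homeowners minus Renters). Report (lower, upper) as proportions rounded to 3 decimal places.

Sample proportions: 75/113 = 0.6637, 186/999 = 0.1862.
Each SE is √(p̂(1−p̂)/n): √(0.6637·0.3363/113) = 0.04444 and √(0.1862·0.8138/999) = 0.01232.
SE(p̂₁ − p̂₂) = √(SE₁² + SE₂²) = √(0.0019749136 + 0.0001517824) = 0.04612, since the two samples are independent.
At 99% confidence z* = 2.576; margin = 2.576 × 0.04612 = 0.11881.
The difference is 0.6637 − 0.1862 = 0.4775, so the interval is 0.4775 ± 0.11881 = (0.359, 0.596).

(0.359, 0.596)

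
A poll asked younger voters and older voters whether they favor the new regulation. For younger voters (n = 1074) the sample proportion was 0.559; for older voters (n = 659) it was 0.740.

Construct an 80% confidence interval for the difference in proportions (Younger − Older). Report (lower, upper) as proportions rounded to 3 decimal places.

The two standard errors are √(0.5590×0.4410/1074) = 0.01515 and √(0.7400×0.2600/659) = 0.01709.
Because the samples are independent, SE_diff = √(0.01515² + 0.01709²) = 0.02284.
Using z* = 1.282 for 80%, ME = 1.282 × 0.02284 = 0.02928.
p̂₁ − p̂₂ = -0.1810; interval -0.1810 ± 0.02928 gives (-0.210, -0.152).

(-0.210, -0.152)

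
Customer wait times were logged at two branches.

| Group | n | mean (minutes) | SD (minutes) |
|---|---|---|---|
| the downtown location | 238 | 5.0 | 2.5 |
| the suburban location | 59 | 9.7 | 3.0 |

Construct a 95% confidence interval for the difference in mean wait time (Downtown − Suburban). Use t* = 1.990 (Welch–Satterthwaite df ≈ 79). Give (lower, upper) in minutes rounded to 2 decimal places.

Per-group SEs: s₁/√n₁ = 2.5/√238 = 0.1621, s₂/√n₂ = 3.0/√59 = 0.3906.
Unpooled SE of the difference: √(0.02627641 + 0.15256836) = 0.4229.
Margin of error = t* · SE = 1.990 × 0.4229 = 0.8416.
x̄₁ − x̄₂ = 5.0 − 9.7 = -4.7000.
CI: -4.7000 ± 0.8416 = (-5.54, -3.86).

(-5.54, -3.86)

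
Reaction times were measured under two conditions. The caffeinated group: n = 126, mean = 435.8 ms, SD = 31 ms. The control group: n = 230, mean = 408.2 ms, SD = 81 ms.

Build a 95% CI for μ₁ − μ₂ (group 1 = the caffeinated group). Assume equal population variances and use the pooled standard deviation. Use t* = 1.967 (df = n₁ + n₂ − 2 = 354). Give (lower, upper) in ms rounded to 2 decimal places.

(12.84, 42.36)

s_p = √[((n₁−1)s₁² + (n₂−1)s₂²)/(n₁+n₂−2)] = √[(125·31² + 229·81²)/354] = 67.7023.
SE = 67.7023·√(1/126 + 1/230) = 7.5038.
With t* = 1.967, margin = 1.967 × 7.5038 = 14.7600.
x̄₁ − x̄₂ = 435.8 − 408.2 = 27.6000; interval 27.6000 ± 14.7600 = (12.84, 42.36).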